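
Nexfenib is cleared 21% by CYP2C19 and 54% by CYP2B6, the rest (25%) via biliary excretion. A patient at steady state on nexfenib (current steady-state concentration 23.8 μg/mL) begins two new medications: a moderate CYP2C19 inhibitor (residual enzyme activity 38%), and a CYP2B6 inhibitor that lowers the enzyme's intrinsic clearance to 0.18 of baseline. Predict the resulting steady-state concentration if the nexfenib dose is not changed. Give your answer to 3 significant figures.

CYP2C19: 0.21 × 0.38 = 0.0798
CYP2B6: 0.54 × 0.18 = 0.0972
Other: 0.25 (unchanged)
New clearance relative to baseline: 0.0798 + 0.0972 + 0.25 = 0.427.
Dividing the baseline by the relative clearance: 23.8 / 0.427 = 55.7 μg/mL.

55.7 μg/mL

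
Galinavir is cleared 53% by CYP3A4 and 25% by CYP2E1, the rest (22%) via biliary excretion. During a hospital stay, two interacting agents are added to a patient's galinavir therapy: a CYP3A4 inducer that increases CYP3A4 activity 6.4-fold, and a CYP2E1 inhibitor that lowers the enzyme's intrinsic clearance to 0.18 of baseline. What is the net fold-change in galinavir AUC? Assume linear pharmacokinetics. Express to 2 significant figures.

The CYP3A4 pathway (53% of clearance) is boosted to 6.4× activity: 0.53 × 6.4 = 3.392.
The CYP2E1 pathway (25% of clearance) drops to 0.18× activity: 0.25 × 0.18 = 0.045.
The remaining 22% of clearance is unaffected.
CL_new/CL_old = 3.392 + 0.045 + 0.22 = 3.657.
Because AUC varies inversely with clearance, the combined effect is 1 / 3.657 = 0.27.

0.27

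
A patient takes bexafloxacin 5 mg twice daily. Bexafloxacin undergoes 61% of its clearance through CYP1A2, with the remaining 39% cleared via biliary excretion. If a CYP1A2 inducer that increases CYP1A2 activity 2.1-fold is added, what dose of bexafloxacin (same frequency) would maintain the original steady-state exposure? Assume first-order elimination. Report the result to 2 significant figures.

CYP1A2: 0.61 × 2.1 = 1.281
Other: 0.39 (unchanged)
New clearance relative to baseline: 1.281 + 0.39 = 1.671.
To maintain the same steady-state level, dose must scale with clearance: new dose = 5 × 1.671 = 8.4 mg.

8.4 mg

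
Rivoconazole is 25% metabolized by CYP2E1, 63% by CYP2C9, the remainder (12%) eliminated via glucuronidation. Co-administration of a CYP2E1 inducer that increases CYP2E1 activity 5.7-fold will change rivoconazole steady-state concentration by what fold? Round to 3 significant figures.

0.460

The CYP2E1 pathway (25% of clearance) rises to 5.7× activity: 0.25 × 5.7 = 1.425.
CYP2C9 (63%) and the residual 12% are unaffected.
New clearance relative to baseline: 1.425 + 0.63 + 0.12 = 2.175.
Since steady-state concentration ∝ 1/CL, the ratio is 1 / 2.175 = 0.460.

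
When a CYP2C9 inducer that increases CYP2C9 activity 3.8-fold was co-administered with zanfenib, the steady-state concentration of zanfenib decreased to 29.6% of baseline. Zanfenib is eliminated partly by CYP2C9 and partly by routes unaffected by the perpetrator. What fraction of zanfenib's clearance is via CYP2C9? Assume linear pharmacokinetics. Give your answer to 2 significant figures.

0.85

Let fm be the CYP2C9 fraction. New clearance relative to baseline = fm × 3.8 + (1 − fm).
Steady-state concentration ratio = 1 / (new CL fraction), so new CL fraction = 1 / 0.296 = 3.378.
fm × 3.8 + 1 − fm = 3.378  ⇒  fm × (3.8 − 1) = 2.378  ⇒  fm = 0.85.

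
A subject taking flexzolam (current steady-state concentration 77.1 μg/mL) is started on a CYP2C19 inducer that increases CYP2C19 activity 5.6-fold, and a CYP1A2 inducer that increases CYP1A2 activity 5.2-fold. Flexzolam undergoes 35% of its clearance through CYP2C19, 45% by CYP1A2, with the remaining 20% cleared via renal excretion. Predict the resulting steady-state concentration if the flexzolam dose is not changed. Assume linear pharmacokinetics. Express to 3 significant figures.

The CYP2C19 pathway (35% of clearance) increases to 5.6× activity: 0.35 × 5.6 = 1.96.
The CYP1A2 pathway (45% of clearance) is boosted to 5.2× activity: 0.45 × 5.2 = 2.34.
Non-CYP routes (20%) are unchanged.
Relative clearance = 1.96 + 2.34 + 0.2 = 4.5.
Steady-state concentration ∝ 1/CL: new value = 77.1 / 4.5 = 17.1 μg/mL.

17.1 μg/mL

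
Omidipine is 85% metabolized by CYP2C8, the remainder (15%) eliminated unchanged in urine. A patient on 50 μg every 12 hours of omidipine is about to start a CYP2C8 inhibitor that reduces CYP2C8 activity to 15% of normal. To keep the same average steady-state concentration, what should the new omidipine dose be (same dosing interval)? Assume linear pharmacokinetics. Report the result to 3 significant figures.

The CYP2C8 pathway (85% of clearance) drops to 0.15× activity: 0.85 × 0.15 = 0.1275.
The remaining 15% of clearance is unaffected.
CL_new/CL_old = 0.1275 + 0.15 = 0.2775.
To maintain the same steady-state level, dose must scale with clearance: new dose = 50 × 0.2775 = 13.9 μg.

13.9 μg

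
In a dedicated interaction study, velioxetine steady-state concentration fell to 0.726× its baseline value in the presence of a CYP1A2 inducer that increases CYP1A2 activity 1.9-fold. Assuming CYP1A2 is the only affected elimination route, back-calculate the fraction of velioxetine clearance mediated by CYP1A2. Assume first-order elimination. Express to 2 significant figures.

0.42

Write x for the fraction cleared via CYP1A2. The observed steady-state concentration change means clearance rose to 1/0.726 = 1.377 of baseline.
Only the CYP1A2 route changed, so 1.377 = x·1.9 + (1 − x), giving x = 0.42.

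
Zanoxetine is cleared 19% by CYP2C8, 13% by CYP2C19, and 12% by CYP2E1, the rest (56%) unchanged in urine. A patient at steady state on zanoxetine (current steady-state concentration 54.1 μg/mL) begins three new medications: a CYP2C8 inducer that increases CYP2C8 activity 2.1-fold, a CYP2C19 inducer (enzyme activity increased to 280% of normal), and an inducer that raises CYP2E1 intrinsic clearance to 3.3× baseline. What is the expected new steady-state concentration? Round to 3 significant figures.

The CYP2C8 pathway (19% of clearance) increases to 2.1× activity: 0.19 × 2.1 = 0.399.
The CYP2C19 pathway (13% of clearance) increases to 2.8× activity: 0.13 × 2.8 = 0.364.
The CYP2E1 pathway (12% of clearance) is boosted to 3.3× activity: 0.12 × 3.3 = 0.396.
Non-CYP routes (56%) are unchanged.
New clearance relative to baseline: 0.399 + 0.364 + 0.396 + 0.56 = 1.719.
Dividing the baseline by the relative clearance: 54.1 / 1.719 = 31.5 μg/mL.

31.5 μg/mL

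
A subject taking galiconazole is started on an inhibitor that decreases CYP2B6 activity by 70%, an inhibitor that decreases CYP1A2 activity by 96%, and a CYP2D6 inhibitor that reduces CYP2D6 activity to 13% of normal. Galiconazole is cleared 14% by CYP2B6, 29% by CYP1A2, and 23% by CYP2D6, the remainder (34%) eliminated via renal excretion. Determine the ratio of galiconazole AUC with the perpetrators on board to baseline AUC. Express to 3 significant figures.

The CYP2B6 pathway (14% of clearance) drops to 0.3× activity: 0.14 × 0.3 = 0.042.
The CYP1A2 pathway (29% of clearance) drops to 0.04× activity: 0.29 × 0.04 = 0.0116.
The CYP2D6 pathway (23% of clearance) falls to 0.13× activity: 0.23 × 0.13 = 0.0299.
The remaining 34% of clearance is unaffected.
Relative clearance = 0.042 + 0.0116 + 0.0299 + 0.34 = 0.4235.
AUC ∝ 1/CL: fold-change = 1 / 0.4235 = 2.36.

2.36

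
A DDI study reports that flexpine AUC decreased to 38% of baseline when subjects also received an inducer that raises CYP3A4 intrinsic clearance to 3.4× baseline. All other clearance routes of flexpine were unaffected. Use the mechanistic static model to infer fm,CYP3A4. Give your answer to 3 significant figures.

Call the CYP3A4 fraction fm. After the interaction, CL_new/CL_old = fm × 3.4 + (1 − fm).
AUC ratio = 1 / (new CL fraction), so new CL fraction = 1 / 0.380 = 2.632.
fm × 3.4 + 1 − fm = 2.632  ⇒  fm × (3.4 − 1) = 1.632  ⇒  fm = 0.680.

0.680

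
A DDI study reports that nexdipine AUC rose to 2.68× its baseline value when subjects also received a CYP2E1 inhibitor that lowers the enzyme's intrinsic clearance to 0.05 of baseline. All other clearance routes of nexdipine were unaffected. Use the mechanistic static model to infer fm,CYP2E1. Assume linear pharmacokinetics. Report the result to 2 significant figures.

Call the CYP2E1 fraction fm. After the interaction, CL_new/CL_old = fm × 0.05 + (1 − fm).
AUC ratio = 1 / (new CL fraction), so new CL fraction = 1 / 2.68 = 0.3731.
fm × 0.05 + 1 − fm = 0.3731  ⇒  fm × (0.05 − 1) = −0.6269  ⇒  fm = 0.66.

0.66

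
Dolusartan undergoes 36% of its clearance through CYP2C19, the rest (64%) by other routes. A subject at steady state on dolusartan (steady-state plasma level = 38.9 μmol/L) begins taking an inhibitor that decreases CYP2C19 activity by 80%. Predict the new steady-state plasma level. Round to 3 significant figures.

The CYP2C19 pathway (36% of clearance) is reduced to 0.2× activity: 0.36 × 0.2 = 0.072.
Non-CYP routes (64%) are unchanged.
New clearance relative to baseline: 0.072 + 0.64 = 0.712.
With dosing unchanged, steady-state plasma level scales as 1/CL: 38.9 / 0.712 = 54.6 μmol/L.

54.6 μmol/L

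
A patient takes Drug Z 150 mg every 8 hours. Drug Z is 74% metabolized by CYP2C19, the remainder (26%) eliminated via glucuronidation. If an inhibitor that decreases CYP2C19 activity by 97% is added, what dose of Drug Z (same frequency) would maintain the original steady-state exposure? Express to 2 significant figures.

42 mg

The CYP2C19 pathway (74% of clearance) falls to 0.03× activity: 0.74 × 0.03 = 0.0222.
The remaining 26% of clearance is unaffected.
New clearance relative to baseline: 0.0222 + 0.26 = 0.2822.
To maintain the same steady-state level, dose must scale with clearance: new dose = 150 × 0.2822 = 42 mg.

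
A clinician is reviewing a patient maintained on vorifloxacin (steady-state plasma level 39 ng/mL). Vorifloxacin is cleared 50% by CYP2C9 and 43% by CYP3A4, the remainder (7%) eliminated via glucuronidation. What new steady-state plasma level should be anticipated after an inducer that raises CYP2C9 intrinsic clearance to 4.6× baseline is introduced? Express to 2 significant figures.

14 ng/mL

The CYP2C9 pathway (50% of clearance) rises to 4.6× activity: 0.5 × 4.6 = 2.3.
CYP3A4 (43%) and the residual 7% are unaffected.
New clearance relative to baseline: 2.3 + 0.43 + 0.07 = 2.8.
With dosing unchanged, steady-state plasma level scales as 1/CL: 39 / 2.8 = 14 ng/mL.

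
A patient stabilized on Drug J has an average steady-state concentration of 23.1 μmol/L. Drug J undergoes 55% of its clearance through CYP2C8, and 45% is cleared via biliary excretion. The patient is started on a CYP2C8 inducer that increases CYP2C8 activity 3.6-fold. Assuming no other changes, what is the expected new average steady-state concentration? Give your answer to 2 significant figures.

9.5 μmol/L

CYP2C8: 0.55 × 3.6 = 1.98
Other: 0.45 (unchanged)
Relative clearance = 1.98 + 0.45 = 2.43.
With dosing unchanged, average steady-state concentration scales as 1/CL: 23.1 / 2.43 = 9.5 μmol/L.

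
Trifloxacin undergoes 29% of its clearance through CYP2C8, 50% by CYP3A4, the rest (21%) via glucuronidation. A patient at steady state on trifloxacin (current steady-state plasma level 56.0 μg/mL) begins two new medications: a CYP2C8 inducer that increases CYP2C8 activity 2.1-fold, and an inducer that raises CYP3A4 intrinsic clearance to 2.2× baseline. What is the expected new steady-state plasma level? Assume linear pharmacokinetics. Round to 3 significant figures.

29.2 μg/mL

CYP2C8: 0.29 × 2.1 = 0.609
CYP3A4: 0.5 × 2.2 = 1.1
Other: 0.21 (unchanged)
New clearance relative to baseline: 0.609 + 1.1 + 0.21 = 1.919.
New steady-state plasma level = 56.0 / 1.919 = 29.2 μg/mL (concentration scales inversely with clearance).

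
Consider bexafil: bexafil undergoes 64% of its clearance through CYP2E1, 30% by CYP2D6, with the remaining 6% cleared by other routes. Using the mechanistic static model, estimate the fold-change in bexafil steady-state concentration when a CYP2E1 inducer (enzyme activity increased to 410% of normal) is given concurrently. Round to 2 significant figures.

The CYP2E1 pathway (64% of clearance) is boosted to 4.1× activity: 0.64 × 4.1 = 2.624.
CYP2D6 (30%) and the residual 6% are unaffected.
New clearance relative to baseline: 2.624 + 0.3 + 0.06 = 2.984.
Since steady-state concentration ∝ 1/CL, the ratio is 1 / 2.984 = 0.34.

0.34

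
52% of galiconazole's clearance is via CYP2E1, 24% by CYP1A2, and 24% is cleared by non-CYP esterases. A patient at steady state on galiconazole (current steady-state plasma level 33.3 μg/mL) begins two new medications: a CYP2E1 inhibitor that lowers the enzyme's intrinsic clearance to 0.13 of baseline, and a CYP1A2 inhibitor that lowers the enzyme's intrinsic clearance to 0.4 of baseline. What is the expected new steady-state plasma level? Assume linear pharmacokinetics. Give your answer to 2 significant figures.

CYP2E1: 0.52 × 0.13 = 0.0676
CYP1A2: 0.24 × 0.4 = 0.096
Other: 0.24 (unchanged)
New clearance relative to baseline: 0.0676 + 0.096 + 0.24 = 0.4036.
Dividing the baseline by the relative clearance: 33.3 / 0.4036 = 83 μg/mL.

83 μg/mL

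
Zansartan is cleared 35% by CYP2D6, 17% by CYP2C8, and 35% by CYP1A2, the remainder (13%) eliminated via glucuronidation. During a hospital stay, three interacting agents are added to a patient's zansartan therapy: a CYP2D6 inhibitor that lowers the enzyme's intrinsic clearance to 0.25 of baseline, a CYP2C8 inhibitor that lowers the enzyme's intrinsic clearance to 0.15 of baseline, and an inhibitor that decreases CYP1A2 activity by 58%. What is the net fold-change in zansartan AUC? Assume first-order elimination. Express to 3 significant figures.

The CYP2D6 pathway (35% of clearance) drops to 0.25× activity: 0.35 × 0.25 = 0.0875.
The CYP2C8 pathway (17% of clearance) falls to 0.15× activity: 0.17 × 0.15 = 0.0255.
The CYP1A2 pathway (35% of clearance) falls to 0.42× activity: 0.35 × 0.42 = 0.147.
Non-CYP routes (13%) are unchanged.
CL_new/CL_old = 0.0875 + 0.0255 + 0.147 + 0.13 = 0.39.
Because AUC varies inversely with clearance, the combined effect is 1 / 0.39 = 2.56.

2.56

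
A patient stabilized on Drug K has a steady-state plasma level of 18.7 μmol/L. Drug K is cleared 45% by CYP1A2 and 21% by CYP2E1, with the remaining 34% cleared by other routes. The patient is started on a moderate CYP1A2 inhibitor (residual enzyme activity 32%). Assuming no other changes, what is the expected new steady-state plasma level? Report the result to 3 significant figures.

CYP1A2: 0.45 × 0.32 = 0.144
CYP2E1: 0.21 (unchanged)
Other: 0.34 (unchanged)
CL_new/CL_old = 0.144 + 0.21 + 0.34 = 0.694.
Steady-state plasma level ∝ 1/CL, so new value = 18.7 / 0.694 = 26.9 μmol/L.

26.9 μmol/L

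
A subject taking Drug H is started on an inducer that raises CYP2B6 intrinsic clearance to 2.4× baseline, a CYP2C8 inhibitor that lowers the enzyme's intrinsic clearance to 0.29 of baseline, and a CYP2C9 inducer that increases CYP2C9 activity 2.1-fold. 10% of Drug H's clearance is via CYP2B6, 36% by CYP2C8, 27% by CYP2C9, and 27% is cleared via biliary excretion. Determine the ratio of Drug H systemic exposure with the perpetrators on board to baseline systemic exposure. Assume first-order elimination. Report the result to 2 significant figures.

The CYP2B6 pathway (10% of clearance) rises to 2.4× activity: 0.1 × 2.4 = 0.24.
The CYP2C8 pathway (36% of clearance) drops to 0.29× activity: 0.36 × 0.29 = 0.1044.
The CYP2C9 pathway (27% of clearance) is boosted to 2.1× activity: 0.27 × 2.1 = 0.567.
Non-CYP routes (27%) are unchanged.
Relative clearance = 0.24 + 0.1044 + 0.567 + 0.27 = 1.1814.
Because systemic exposure varies inversely with clearance, the combined effect is 1 / 1.1814 = 0.85.

0.85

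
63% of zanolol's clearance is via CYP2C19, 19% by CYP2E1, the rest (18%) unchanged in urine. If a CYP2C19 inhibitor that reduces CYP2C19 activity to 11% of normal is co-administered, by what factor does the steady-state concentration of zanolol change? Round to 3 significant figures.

2.28

CYP2C19: 0.63 × 0.11 = 0.0693
CYP2E1: 0.19 (unchanged)
Other: 0.18 (unchanged)
New clearance relative to baseline: 0.0693 + 0.19 + 0.18 = 0.4393.
Steady-state concentration is inversely proportional to clearance, so the fold-change is 1 / 0.4393 = 2.28.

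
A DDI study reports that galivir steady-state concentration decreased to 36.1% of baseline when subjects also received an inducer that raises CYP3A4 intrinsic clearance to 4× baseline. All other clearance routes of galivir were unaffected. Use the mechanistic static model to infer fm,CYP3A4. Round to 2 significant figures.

Write x for the fraction cleared via CYP3A4. The observed steady-state concentration change means clearance rose to 1/0.361 = 2.77 of baseline.
Only the CYP3A4 route changed, so 2.77 = x·4 + (1 − x), giving x = 0.59.

0.59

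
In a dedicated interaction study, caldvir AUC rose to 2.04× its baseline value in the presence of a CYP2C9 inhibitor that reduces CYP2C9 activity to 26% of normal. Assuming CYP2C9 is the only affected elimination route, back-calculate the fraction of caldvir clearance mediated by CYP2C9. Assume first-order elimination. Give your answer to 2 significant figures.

Call the CYP2C9 fraction fm. After the interaction, CL_new/CL_old = fm × 0.26 + (1 − fm).
AUC ratio = 1 / (new CL fraction), so new CL fraction = 1 / 2.04 = 0.4902.
fm × 0.26 + 1 − fm = 0.4902  ⇒  fm × (0.26 − 1) = −0.5098  ⇒  fm = 0.69.

0.69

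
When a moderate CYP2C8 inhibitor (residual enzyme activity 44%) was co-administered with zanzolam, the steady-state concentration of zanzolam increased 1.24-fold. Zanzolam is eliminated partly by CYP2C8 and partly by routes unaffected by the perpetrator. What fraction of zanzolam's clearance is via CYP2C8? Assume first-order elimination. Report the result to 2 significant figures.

0.35

Let fm be the CYP2C8 fraction. New clearance relative to baseline = fm × 0.44 + (1 − fm).
Steady-state concentration ratio = 1 / (new CL fraction), so new CL fraction = 1 / 1.24 = 0.8065.
fm × 0.44 + 1 − fm = 0.8065  ⇒  fm × (0.44 − 1) = −0.1935  ⇒  fm = 0.35.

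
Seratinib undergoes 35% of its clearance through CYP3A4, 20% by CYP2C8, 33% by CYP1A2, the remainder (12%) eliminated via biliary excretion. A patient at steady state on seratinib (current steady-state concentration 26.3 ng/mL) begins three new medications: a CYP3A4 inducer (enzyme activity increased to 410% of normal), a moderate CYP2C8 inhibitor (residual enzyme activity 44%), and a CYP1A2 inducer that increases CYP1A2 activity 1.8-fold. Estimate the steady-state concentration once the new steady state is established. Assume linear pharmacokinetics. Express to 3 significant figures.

The CYP3A4 pathway (35% of clearance) increases to 4.1× activity: 0.35 × 4.1 = 1.435.
The CYP2C8 pathway (20% of clearance) falls to 0.44× activity: 0.2 × 0.44 = 0.088.
The CYP1A2 pathway (33% of clearance) rises to 1.8× activity: 0.33 × 1.8 = 0.594.
Non-CYP routes (12%) are unchanged.
Relative clearance = 1.435 + 0.088 + 0.594 + 0.12 = 2.237.
Dividing the baseline by the relative clearance: 26.3 / 2.237 = 11.8 ng/mL.

11.8 ng/mL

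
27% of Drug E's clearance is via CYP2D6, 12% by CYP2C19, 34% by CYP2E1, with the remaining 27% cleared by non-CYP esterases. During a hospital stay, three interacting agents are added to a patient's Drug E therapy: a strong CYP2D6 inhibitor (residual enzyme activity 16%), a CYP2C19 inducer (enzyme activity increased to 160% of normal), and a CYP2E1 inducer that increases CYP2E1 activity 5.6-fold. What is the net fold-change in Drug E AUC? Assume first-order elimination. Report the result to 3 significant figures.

CYP2D6: 0.27 × 0.16 = 0.0432
CYP2C19: 0.12 × 1.6 = 0.192
CYP2E1: 0.34 × 5.6 = 1.904
Other: 0.27 (unchanged)
CL_new/CL_old = 0.0432 + 0.192 + 1.904 + 0.27 = 2.4092.
Because AUC varies inversely with clearance, the combined effect is 1 / 2.4092 = 0.415.

0.415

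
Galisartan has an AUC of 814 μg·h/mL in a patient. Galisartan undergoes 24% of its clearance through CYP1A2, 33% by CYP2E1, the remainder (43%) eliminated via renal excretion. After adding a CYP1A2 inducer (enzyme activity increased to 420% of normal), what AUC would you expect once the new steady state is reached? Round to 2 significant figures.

4.6 × 10² μg·h/mL

CYP1A2: 0.24 × 4.2 = 1.008
CYP2E1: 0.33 (unchanged)
Other: 0.43 (unchanged)
CL_new/CL_old = 1.008 + 0.33 + 0.43 = 1.768.
With dosing unchanged, AUC scales as 1/CL: 814 / 1.768 = 4.6 × 10² μg·h/mL.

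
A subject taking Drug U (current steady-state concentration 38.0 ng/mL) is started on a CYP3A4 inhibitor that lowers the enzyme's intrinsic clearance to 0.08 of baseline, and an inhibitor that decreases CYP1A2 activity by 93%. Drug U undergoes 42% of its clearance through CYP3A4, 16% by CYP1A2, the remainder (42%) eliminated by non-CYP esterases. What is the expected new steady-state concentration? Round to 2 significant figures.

The CYP3A4 pathway (42% of clearance) falls to 0.08× activity: 0.42 × 0.08 = 0.0336.
The CYP1A2 pathway (16% of clearance) is reduced to 0.07× activity: 0.16 × 0.07 = 0.0112.
Non-CYP routes (42%) are unchanged.
CL_new/CL_old = 0.0336 + 0.0112 + 0.42 = 0.4648.
Steady-state concentration ∝ 1/CL: new value = 38.0 / 0.4648 = 82 ng/mL.

82 ng/mL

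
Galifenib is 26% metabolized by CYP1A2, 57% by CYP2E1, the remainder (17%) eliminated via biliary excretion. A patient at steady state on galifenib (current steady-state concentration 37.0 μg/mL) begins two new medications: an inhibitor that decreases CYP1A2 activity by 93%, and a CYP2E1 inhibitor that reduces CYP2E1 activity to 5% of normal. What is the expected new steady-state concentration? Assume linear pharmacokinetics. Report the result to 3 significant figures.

The CYP1A2 pathway (26% of clearance) drops to 0.07× activity: 0.26 × 0.07 = 0.0182.
The CYP2E1 pathway (57% of clearance) falls to 0.05× activity: 0.57 × 0.05 = 0.0285.
Non-CYP routes (17%) are unchanged.
Relative clearance = 0.0182 + 0.0285 + 0.17 = 0.2167.
New steady-state concentration = 37.0 / 0.2167 = 171 μg/mL (concentration scales inversely with clearance).

171 μg/mL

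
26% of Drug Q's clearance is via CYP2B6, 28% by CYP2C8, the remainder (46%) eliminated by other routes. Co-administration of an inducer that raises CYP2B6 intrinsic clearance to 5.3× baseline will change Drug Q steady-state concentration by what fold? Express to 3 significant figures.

0.472

CYP2B6: 0.26 × 5.3 = 1.378
CYP2C8: 0.28 (unchanged)
Other: 0.46 (unchanged)
New clearance relative to baseline: 1.378 + 0.28 + 0.46 = 2.118.
Steady-state concentration ratio = CL_old/CL_new = 1 / 2.118 = 0.472.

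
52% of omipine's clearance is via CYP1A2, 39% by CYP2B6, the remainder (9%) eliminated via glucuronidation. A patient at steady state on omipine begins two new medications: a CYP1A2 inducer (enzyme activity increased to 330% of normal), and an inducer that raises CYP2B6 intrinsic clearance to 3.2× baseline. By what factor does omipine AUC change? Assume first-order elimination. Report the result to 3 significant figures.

0.327

The CYP1A2 pathway (52% of clearance) is boosted to 3.3× activity: 0.52 × 3.3 = 1.716.
The CYP2B6 pathway (39% of clearance) is boosted to 3.2× activity: 0.39 × 3.2 = 1.248.
The remaining 9% of clearance is unaffected.
New clearance relative to baseline: 1.716 + 1.248 + 0.09 = 3.054.
AUC ∝ 1/CL: fold-change = 1 / 3.054 = 0.327.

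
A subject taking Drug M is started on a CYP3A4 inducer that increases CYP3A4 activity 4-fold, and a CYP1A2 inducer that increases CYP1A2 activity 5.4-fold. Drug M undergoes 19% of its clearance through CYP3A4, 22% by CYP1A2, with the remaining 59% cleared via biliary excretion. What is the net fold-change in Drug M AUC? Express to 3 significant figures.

The CYP3A4 pathway (19% of clearance) increases to 4× activity: 0.19 × 4 = 0.76.
The CYP1A2 pathway (22% of clearance) is boosted to 5.4× activity: 0.22 × 5.4 = 1.188.
The remaining 59% of clearance is unaffected.
New clearance relative to baseline: 0.76 + 1.188 + 0.59 = 2.538.
Net AUC ratio = 1 / 2.538 = 0.394.

0.394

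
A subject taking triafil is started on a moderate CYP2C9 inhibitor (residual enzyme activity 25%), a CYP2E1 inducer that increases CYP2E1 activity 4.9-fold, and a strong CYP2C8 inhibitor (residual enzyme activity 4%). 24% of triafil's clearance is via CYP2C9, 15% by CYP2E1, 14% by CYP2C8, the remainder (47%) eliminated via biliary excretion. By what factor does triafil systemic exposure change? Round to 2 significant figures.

0.79

The CYP2C9 pathway (24% of clearance) drops to 0.25× activity: 0.24 × 0.25 = 0.06.
The CYP2E1 pathway (15% of clearance) is boosted to 4.9× activity: 0.15 × 4.9 = 0.735.
The CYP2C8 pathway (14% of clearance) drops to 0.04× activity: 0.14 × 0.04 = 0.0056.
Non-CYP routes (47%) are unchanged.
CL_new/CL_old = 0.06 + 0.735 + 0.0056 + 0.47 = 1.2706.
Because systemic exposure varies inversely with clearance, the combined effect is 1 / 1.2706 = 0.79.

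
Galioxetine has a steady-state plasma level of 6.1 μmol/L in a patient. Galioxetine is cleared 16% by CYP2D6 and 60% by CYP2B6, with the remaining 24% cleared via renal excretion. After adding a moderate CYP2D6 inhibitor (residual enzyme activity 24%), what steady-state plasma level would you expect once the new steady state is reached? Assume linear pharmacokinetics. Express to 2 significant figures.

6.9 μmol/L

The CYP2D6 pathway (16% of clearance) drops to 0.24× activity: 0.16 × 0.24 = 0.0384.
CYP2B6 (60%) and the residual 24% are unaffected.
Relative clearance = 0.0384 + 0.6 + 0.24 = 0.8784.
With dosing unchanged, steady-state plasma level scales as 1/CL: 6.1 / 0.8784 = 6.9 μmol/L.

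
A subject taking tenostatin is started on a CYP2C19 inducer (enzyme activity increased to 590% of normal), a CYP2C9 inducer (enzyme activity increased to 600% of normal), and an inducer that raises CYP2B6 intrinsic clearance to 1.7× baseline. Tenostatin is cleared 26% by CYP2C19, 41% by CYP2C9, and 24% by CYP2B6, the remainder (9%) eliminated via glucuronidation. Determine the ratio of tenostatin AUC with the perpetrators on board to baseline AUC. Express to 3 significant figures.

CYP2C19: 0.26 × 5.9 = 1.534
CYP2C9: 0.41 × 6 = 2.46
CYP2B6: 0.24 × 1.7 = 0.408
Other: 0.09 (unchanged)
New clearance relative to baseline: 1.534 + 2.46 + 0.408 + 0.09 = 4.492.
Net AUC ratio = 1 / 4.492 = 0.223.

0.223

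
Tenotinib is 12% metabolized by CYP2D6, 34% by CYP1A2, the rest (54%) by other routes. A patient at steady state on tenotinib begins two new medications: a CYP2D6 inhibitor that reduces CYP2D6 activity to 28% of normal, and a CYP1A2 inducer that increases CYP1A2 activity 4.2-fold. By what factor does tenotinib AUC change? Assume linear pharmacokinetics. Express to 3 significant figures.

0.500

The CYP2D6 pathway (12% of clearance) drops to 0.28× activity: 0.12 × 0.28 = 0.0336.
The CYP1A2 pathway (34% of clearance) rises to 4.2× activity: 0.34 × 4.2 = 1.428.
The remaining 54% of clearance is unaffected.
New clearance relative to baseline: 0.0336 + 1.428 + 0.54 = 2.0016.
Because AUC varies inversely with clearance, the combined effect is 1 / 2.0016 = 0.500.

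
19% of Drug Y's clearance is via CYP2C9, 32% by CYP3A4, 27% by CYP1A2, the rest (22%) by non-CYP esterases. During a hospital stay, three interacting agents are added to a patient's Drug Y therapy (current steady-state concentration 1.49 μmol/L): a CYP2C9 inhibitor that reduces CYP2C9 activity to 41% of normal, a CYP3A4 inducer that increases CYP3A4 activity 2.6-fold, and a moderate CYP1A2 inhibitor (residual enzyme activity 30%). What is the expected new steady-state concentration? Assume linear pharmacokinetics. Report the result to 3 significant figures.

1.23 μmol/L

The CYP2C9 pathway (19% of clearance) drops to 0.41× activity: 0.19 × 0.41 = 0.0779.
The CYP3A4 pathway (32% of clearance) increases to 2.6× activity: 0.32 × 2.6 = 0.832.
The CYP1A2 pathway (27% of clearance) is reduced to 0.3× activity: 0.27 × 0.3 = 0.081.
Non-CYP routes (22%) are unchanged.
New clearance relative to baseline: 0.0779 + 0.832 + 0.081 + 0.22 = 1.2109.
New steady-state concentration = 1.49 / 1.2109 = 1.23 μmol/L (concentration scales inversely with clearance).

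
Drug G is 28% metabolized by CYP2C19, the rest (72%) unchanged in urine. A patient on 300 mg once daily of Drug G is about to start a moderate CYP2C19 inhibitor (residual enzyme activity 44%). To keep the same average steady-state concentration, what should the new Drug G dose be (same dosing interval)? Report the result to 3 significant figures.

The CYP2C19 pathway (28% of clearance) is reduced to 0.44× activity: 0.28 × 0.44 = 0.1232.
The remaining 72% of clearance is unaffected.
New clearance relative to baseline: 0.1232 + 0.72 = 0.8432.
Css,avg = (dose rate)/CL, so holding Css fixed requires dose ∝ CL: 300 × 0.8432 = 253 mg.

253 mg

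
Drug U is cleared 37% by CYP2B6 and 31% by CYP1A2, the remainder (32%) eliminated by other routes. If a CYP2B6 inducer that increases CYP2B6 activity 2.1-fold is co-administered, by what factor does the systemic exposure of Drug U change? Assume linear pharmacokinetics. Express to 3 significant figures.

CYP2B6: 0.37 × 2.1 = 0.777
CYP1A2: 0.31 (unchanged)
Other: 0.32 (unchanged)
CL_new/CL_old = 0.777 + 0.31 + 0.32 = 1.407.
Systemic exposure is inversely proportional to clearance, so the fold-change is 1 / 1.407 = 0.711.

0.711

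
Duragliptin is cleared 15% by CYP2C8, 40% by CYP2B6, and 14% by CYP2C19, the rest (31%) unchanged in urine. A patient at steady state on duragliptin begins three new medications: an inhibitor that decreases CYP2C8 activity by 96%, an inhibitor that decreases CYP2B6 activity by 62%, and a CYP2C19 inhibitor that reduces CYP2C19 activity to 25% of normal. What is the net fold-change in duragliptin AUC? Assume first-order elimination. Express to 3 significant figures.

CYP2C8: 0.15 × 0.04 = 0.006
CYP2B6: 0.4 × 0.38 = 0.152
CYP2C19: 0.14 × 0.25 = 0.035
Other: 0.31 (unchanged)
Relative clearance = 0.006 + 0.152 + 0.035 + 0.31 = 0.503.
Because AUC varies inversely with clearance, the combined effect is 1 / 0.503 = 1.99.

1.99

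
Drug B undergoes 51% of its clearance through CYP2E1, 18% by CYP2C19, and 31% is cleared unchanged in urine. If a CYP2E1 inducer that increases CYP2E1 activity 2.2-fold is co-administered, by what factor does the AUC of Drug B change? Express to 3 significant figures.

CYP2E1: 0.51 × 2.2 = 1.122
CYP2C19: 0.18 (unchanged)
Other: 0.31 (unchanged)
Relative clearance = 1.122 + 0.18 + 0.31 = 1.612.
AUC ratio = CL_old/CL_new = 1 / 1.612 = 0.620.

0.620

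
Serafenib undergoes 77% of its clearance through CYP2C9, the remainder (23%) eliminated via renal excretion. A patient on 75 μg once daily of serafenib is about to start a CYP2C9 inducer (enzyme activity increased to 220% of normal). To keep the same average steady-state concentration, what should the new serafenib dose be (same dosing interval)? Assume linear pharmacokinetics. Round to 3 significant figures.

The CYP2C9 pathway (77% of clearance) rises to 2.2× activity: 0.77 × 2.2 = 1.694.
Non-CYP routes (23%) are unchanged.
New clearance relative to baseline: 1.694 + 0.23 = 1.924.
Exposure is unchanged when dose changes in proportion to clearance. New dose = 75 μg × 1.924 = 144 μg.

144 μg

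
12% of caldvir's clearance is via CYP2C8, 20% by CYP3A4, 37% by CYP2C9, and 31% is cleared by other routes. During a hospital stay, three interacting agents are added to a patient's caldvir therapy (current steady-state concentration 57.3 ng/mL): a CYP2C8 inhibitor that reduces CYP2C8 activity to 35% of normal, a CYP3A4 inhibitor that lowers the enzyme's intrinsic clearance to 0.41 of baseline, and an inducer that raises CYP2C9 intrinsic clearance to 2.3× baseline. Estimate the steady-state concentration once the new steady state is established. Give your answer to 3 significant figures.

44.6 ng/mL

The CYP2C8 pathway (12% of clearance) falls to 0.35× activity: 0.12 × 0.35 = 0.042.
The CYP3A4 pathway (20% of clearance) drops to 0.41× activity: 0.2 × 0.41 = 0.082.
The CYP2C9 pathway (37% of clearance) is boosted to 2.3× activity: 0.37 × 2.3 = 0.851.
The remaining 31% of clearance is unaffected.
New clearance relative to baseline: 0.042 + 0.082 + 0.851 + 0.31 = 1.285.
New steady-state concentration = 57.3 / 1.285 = 44.6 ng/mL (concentration scales inversely with clearance).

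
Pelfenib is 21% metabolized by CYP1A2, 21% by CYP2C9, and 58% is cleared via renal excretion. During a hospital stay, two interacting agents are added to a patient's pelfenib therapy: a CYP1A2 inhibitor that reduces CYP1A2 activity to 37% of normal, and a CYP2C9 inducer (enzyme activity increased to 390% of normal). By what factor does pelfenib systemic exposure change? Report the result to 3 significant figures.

The CYP1A2 pathway (21% of clearance) falls to 0.37× activity: 0.21 × 0.37 = 0.0777.
The CYP2C9 pathway (21% of clearance) is boosted to 3.9× activity: 0.21 × 3.9 = 0.819.
Non-CYP routes (58%) are unchanged.
New clearance relative to baseline: 0.0777 + 0.819 + 0.58 = 1.4767.
Because systemic exposure varies inversely with clearance, the combined effect is 1 / 1.4767 = 0.677.

0.677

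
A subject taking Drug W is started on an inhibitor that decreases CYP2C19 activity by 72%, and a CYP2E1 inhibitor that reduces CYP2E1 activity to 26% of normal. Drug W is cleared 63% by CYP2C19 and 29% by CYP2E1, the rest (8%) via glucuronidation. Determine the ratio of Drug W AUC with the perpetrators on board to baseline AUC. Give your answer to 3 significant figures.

3.01

The CYP2C19 pathway (63% of clearance) is reduced to 0.28× activity: 0.63 × 0.28 = 0.1764.
The CYP2E1 pathway (29% of clearance) drops to 0.26× activity: 0.29 × 0.26 = 0.0754.
The remaining 8% of clearance is unaffected.
New clearance relative to baseline: 0.1764 + 0.0754 + 0.08 = 0.3318.
Net AUC ratio = 1 / 0.3318 = 3.01.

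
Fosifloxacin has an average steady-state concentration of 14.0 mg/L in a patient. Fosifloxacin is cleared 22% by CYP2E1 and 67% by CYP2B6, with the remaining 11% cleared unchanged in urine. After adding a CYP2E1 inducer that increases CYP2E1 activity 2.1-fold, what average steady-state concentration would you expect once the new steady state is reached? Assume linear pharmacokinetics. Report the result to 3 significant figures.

CYP2E1: 0.22 × 2.1 = 0.462
CYP2B6: 0.67 (unchanged)
Other: 0.11 (unchanged)
New clearance relative to baseline: 0.462 + 0.67 + 0.11 = 1.242.
New average steady-state concentration = baseline ÷ relative clearance = 14.0 / 1.242 = 11.3 mg/L.

11.3 mg/L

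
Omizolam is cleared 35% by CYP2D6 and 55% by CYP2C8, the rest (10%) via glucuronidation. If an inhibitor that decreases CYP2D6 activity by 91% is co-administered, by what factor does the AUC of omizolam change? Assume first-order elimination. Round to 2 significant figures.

1.5

The CYP2D6 pathway (35% of clearance) drops to 0.09× activity: 0.35 × 0.09 = 0.0315.
CYP2C8 (55%) and the residual 10% are unaffected.
CL_new/CL_old = 0.0315 + 0.55 + 0.1 = 0.6815.
Since AUC ∝ 1/CL, the ratio is 1 / 0.6815 = 1.5.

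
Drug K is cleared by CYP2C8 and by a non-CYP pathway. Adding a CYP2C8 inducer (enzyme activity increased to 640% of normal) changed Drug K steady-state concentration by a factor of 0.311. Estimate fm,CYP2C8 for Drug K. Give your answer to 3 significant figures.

CL'/CL = 1 / 0.311 = 3.215
6.4·fm + (1 − fm) = 3.215
fm = (3.215 − 1) / (6.4 − 1) = 0.410

0.410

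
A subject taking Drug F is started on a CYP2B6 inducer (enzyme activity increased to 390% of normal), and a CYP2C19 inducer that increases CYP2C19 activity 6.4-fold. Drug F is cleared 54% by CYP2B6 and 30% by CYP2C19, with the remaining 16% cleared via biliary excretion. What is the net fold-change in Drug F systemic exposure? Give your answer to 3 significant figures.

0.239

The CYP2B6 pathway (54% of clearance) is boosted to 3.9× activity: 0.54 × 3.9 = 2.106.
The CYP2C19 pathway (30% of clearance) increases to 6.4× activity: 0.3 × 6.4 = 1.92.
Non-CYP routes (16%) are unchanged.
CL_new/CL_old = 2.106 + 1.92 + 0.16 = 4.186.
Net systemic exposure ratio = 1 / 4.186 = 0.239.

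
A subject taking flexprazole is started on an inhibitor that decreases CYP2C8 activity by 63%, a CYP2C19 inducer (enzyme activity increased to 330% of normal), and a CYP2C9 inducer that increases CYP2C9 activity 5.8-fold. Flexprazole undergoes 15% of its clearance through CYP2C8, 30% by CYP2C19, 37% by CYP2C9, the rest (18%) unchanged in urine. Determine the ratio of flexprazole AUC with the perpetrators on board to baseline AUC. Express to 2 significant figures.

0.30

The CYP2C8 pathway (15% of clearance) falls to 0.37× activity: 0.15 × 0.37 = 0.0555.
The CYP2C19 pathway (30% of clearance) increases to 3.3× activity: 0.3 × 3.3 = 0.99.
The CYP2C9 pathway (37% of clearance) increases to 5.8× activity: 0.37 × 5.8 = 2.146.
The remaining 18% of clearance is unaffected.
CL_new/CL_old = 0.0555 + 0.99 + 2.146 + 0.18 = 3.3715.
Because AUC varies inversely with clearance, the combined effect is 1 / 3.3715 = 0.30.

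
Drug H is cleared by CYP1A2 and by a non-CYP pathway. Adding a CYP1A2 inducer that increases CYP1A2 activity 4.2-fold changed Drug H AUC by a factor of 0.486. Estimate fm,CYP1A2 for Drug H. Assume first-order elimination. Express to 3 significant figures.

Call the CYP1A2 fraction fm. After the interaction, CL_new/CL_old = fm × 4.2 + (1 − fm).
AUC ratio = 1 / (new CL fraction), so new CL fraction = 1 / 0.486 = 2.058.
fm × 4.2 + 1 − fm = 2.058  ⇒  fm × (4.2 − 1) = 1.058  ⇒  fm = 0.331.

0.331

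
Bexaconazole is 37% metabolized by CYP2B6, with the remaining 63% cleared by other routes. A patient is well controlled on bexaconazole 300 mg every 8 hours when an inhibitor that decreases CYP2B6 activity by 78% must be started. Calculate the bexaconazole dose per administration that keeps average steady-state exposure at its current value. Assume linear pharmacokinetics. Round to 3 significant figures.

The CYP2B6 pathway (37% of clearance) drops to 0.22× activity: 0.37 × 0.22 = 0.0814.
The remaining 63% of clearance is unaffected.
Relative clearance = 0.0814 + 0.63 = 0.7114.
To maintain the same steady-state level, dose must scale with clearance: new dose = 300 × 0.7114 = 213 mg.

213 mg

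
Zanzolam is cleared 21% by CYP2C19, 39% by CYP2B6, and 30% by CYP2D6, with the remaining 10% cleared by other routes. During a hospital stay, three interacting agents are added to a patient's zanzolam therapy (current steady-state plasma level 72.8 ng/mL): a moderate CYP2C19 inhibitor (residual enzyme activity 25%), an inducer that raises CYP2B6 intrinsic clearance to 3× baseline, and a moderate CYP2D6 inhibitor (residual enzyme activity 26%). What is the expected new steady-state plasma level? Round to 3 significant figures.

CYP2C19: 0.21 × 0.25 = 0.0525
CYP2B6: 0.39 × 3 = 1.17
CYP2D6: 0.3 × 0.26 = 0.078
Other: 0.1 (unchanged)
CL_new/CL_old = 0.0525 + 1.17 + 0.078 + 0.1 = 1.4005.
Steady-state plasma level ∝ 1/CL: new value = 72.8 / 1.4005 = 52.0 ng/mL.

52.0 ng/mL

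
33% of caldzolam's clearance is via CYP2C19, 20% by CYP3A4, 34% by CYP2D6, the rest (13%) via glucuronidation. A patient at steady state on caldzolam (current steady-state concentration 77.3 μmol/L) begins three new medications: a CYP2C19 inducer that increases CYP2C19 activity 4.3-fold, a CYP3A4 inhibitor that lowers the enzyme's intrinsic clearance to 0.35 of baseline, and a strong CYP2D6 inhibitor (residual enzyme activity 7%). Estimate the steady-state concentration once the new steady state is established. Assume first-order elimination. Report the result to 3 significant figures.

47.1 μmol/L

The CYP2C19 pathway (33% of clearance) is boosted to 4.3× activity: 0.33 × 4.3 = 1.419.
The CYP3A4 pathway (20% of clearance) drops to 0.35× activity: 0.2 × 0.35 = 0.07.
The CYP2D6 pathway (34% of clearance) is reduced to 0.07× activity: 0.34 × 0.07 = 0.0238.
The remaining 13% of clearance is unaffected.
Relative clearance = 1.419 + 0.07 + 0.0238 + 0.13 = 1.6428.
Dividing the baseline by the relative clearance: 77.3 / 1.6428 = 47.1 μmol/L.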